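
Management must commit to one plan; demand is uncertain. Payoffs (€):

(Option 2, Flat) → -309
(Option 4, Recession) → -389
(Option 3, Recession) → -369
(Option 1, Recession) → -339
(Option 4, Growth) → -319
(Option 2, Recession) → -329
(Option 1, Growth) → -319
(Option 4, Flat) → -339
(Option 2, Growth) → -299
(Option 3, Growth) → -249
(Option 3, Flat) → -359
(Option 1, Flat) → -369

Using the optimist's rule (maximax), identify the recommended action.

Row maxima: Option 1=-319, Option 2=-299, Option 3=-249, Option 4=-319
Best best-case = -249 → Option 3.

Option 3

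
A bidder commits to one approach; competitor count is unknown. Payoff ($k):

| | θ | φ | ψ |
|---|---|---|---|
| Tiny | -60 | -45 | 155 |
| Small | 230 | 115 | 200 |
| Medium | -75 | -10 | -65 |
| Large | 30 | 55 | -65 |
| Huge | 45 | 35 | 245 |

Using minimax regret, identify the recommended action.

Small

Column bests: θ=230, φ=115, ψ=245.
Tiny regrets: 290, 160, 90 → max 290
Small regrets: 0, 0, 45 → max 45
Medium regrets: 305, 125, 310 → max 310
Large regrets: 200, 60, 310 → max 310
Huge regrets: 185, 80, 0 → max 185
Smallest max regret = 45 → Small.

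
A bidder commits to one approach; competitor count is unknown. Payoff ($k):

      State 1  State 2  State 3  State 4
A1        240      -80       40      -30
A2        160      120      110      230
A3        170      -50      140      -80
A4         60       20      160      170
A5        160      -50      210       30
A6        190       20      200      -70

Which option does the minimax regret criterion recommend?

A2

Column bests: State 1=240, State 2=120, State 3=210, State 4=230.
A1 regrets: 0, 200, 170, 260 → max 260
A2 regrets: 80, 0, 100, 0 → max 100
A3 regrets: 70, 170, 70, 310 → max 310
A4 regrets: 180, 100, 50, 60 → max 180
A5 regrets: 80, 170, 0, 200 → max 200
A6 regrets: 50, 100, 10, 300 → max 300
Smallest max regret = 100 → A2.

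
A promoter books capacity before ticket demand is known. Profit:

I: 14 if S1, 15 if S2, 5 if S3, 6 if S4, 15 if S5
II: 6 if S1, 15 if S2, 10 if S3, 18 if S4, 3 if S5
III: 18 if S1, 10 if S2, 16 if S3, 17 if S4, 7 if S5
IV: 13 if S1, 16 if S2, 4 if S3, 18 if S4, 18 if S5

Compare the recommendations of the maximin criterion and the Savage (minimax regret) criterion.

maximin → III; minimax regret → III (agree)

Row minima: I=5, II=3, III=7, IV=4
Best worst-case = 7 → III.
Column bests: S1=18, S2=16, S3=16, S4=18, S5=18.
I regrets: 4, 1, 11, 12, 3 → max 12
II regrets: 12, 1, 6, 0, 15 → max 15
III regrets: 0, 6, 0, 1, 11 → max 11
IV regrets: 5, 0, 12, 0, 0 → max 12
Smallest max regret = 11 → III.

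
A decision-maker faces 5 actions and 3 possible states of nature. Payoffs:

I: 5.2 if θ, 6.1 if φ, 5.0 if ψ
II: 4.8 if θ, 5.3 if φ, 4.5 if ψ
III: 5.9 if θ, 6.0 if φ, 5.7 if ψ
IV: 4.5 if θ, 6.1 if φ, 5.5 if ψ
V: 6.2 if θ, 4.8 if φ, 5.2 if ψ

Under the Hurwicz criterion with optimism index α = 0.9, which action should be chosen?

I: 0.9·6.1 + 0.1·5.0 = 5.99
II: 0.9·5.3 + 0.1·4.5 = 5.22
III: 0.9·6.0 + 0.1·5.7 = 5.97
IV: 0.9·6.1 + 0.1·4.5 = 5.94
V: 0.9·6.2 + 0.1·4.8 = 6.06
Highest Hurwicz score = 6.06 → V.

V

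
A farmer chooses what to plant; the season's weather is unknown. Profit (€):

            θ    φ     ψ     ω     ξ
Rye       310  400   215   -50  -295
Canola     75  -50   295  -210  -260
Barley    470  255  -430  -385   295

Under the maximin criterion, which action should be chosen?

Canola

Row minima: Rye=-295, Canola=-260, Barley=-430
Best worst-case = -260 → Canola.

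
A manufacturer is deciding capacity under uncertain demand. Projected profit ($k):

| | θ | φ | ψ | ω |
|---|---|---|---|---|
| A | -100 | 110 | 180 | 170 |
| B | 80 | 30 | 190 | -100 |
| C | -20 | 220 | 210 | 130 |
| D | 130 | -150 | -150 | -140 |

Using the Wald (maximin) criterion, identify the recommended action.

C

Row minima: A=-100, B=-100, C=-20, D=-150
Best worst-case = -20 → C.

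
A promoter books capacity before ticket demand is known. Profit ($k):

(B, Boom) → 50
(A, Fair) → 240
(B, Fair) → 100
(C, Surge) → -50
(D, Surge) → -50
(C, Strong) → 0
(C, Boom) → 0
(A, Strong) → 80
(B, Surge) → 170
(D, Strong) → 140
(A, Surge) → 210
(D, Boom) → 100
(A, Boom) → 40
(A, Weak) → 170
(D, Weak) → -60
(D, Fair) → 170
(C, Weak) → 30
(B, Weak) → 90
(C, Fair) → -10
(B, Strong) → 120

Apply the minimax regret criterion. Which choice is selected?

Column bests: Weak=170, Fair=240, Strong=140, Boom=100, Surge=210.
A regrets: 0, 0, 60, 60, 0 → max 60
B regrets: 80, 140, 20, 50, 40 → max 140
C regrets: 140, 250, 140, 100, 260 → max 260
D regrets: 230, 70, 0, 0, 260 → max 260
Smallest max regret = 60 → A.

A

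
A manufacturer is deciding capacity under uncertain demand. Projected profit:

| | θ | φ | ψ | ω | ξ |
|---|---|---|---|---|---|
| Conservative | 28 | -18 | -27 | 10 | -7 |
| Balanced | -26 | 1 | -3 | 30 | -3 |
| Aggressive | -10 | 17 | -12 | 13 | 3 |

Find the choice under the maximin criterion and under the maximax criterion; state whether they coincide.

Row minima: Conservative=-27, Balanced=-26, Aggressive=-12
Best worst-case = -12 → Aggressive.
Row maxima: Conservative=28, Balanced=30, Aggressive=17
Best best-case = 30 → Balanced.

maximin → Aggressive; maximax → Balanced (disagree)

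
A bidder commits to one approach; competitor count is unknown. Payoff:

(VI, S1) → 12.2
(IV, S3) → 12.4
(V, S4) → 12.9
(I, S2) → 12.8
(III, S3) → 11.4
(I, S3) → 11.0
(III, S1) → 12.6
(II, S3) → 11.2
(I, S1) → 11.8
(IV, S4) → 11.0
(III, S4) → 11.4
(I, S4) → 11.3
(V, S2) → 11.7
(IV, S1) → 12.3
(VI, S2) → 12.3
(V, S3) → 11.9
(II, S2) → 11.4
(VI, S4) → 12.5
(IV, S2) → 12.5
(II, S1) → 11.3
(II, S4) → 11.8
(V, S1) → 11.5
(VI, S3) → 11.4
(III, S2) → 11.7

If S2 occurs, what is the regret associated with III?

Best payoff under S2 is 12.8.
Regret = 12.8 − 11.7 = 1.1.

1.1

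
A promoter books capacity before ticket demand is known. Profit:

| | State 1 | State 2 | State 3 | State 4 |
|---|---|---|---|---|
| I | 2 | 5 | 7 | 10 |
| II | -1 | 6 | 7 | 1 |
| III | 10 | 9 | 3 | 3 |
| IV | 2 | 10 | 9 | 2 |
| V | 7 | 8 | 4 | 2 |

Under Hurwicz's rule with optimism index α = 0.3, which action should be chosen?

I: 0.3·10 + 0.7·2 = 4.4
II: 0.3·7 + 0.7·(-1) = 1.4
III: 0.3·10 + 0.7·3 = 5.1
IV: 0.3·10 + 0.7·2 = 4.4
V: 0.3·8 + 0.7·2 = 3.8
Highest Hurwicz score = 5.1 → III.

III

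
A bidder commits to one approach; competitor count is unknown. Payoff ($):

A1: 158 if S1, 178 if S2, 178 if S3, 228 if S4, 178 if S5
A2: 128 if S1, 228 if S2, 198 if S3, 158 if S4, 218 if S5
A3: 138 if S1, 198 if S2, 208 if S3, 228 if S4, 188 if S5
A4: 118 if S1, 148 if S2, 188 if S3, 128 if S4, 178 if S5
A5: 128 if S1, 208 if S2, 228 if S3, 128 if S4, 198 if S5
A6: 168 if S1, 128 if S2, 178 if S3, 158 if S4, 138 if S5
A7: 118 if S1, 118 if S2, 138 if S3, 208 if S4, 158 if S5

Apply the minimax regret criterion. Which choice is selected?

A3

Column bests: S1=168, S2=228, S3=228, S4=228, S5=218.
A1 regrets: 10, 50, 50, 0, 40 → max 50
A2 regrets: 40, 0, 30, 70, 0 → max 70
A3 regrets: 30, 30, 20, 0, 30 → max 30
A4 regrets: 50, 80, 40, 100, 40 → max 100
A5 regrets: 40, 20, 0, 100, 20 → max 100
A6 regrets: 0, 100, 50, 70, 80 → max 100
A7 regrets: 50, 110, 90, 20, 60 → max 110
Smallest max regret = 30 → A3.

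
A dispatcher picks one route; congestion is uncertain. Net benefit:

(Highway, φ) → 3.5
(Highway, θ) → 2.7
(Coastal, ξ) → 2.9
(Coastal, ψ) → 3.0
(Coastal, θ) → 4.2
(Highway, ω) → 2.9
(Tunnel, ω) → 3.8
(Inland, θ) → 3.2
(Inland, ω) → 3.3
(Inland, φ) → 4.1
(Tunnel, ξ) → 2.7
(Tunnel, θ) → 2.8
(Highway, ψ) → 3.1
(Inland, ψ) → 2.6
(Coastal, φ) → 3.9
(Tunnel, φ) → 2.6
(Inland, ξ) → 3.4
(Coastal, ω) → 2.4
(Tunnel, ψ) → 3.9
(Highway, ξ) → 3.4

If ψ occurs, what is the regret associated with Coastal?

Best payoff under ψ is 3.9.
Regret = 3.9 − 3.0 = 0.9.

0.9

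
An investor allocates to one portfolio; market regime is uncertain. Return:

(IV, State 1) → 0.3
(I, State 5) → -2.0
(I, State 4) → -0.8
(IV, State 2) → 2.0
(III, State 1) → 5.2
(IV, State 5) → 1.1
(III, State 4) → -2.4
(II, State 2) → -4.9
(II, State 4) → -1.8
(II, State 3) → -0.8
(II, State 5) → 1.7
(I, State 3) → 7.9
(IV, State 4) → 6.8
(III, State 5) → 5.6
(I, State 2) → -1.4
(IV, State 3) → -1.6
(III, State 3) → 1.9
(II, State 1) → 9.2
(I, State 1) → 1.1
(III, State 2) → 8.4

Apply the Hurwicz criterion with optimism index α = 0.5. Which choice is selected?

I: 0.5·7.9 + 0.5·(-2.0) = 2.95
II: 0.5·9.2 + 0.5·(-4.9) = 2.15
III: 0.5·8.4 + 0.5·(-2.4) = 3
IV: 0.5·6.8 + 0.5·(-1.6) = 2.6
Highest Hurwicz score = 3 → III.

III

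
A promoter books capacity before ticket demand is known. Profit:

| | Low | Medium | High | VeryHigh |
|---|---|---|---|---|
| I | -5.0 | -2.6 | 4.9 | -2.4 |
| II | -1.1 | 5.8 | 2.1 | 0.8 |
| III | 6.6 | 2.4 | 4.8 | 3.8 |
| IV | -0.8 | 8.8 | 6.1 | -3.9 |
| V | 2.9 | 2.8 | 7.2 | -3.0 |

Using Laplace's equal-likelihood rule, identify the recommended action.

III

Row averages: I=-1.275, II=1.9, III=4.4, IV=2.55, V=2.475
Highest average = 4.4 → III.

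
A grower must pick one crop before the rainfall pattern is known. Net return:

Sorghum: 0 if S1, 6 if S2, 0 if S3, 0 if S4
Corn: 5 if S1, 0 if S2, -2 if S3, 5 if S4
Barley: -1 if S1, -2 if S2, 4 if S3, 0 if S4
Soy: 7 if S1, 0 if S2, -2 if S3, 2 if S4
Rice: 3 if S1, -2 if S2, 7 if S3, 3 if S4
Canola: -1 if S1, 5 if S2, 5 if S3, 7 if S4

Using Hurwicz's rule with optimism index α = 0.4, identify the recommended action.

Sorghum: 0.4·6 + 0.6·0 = 2.4
Corn: 0.4·5 + 0.6·(-2) = 0.8
Barley: 0.4·4 + 0.6·(-2) = 0.4
Soy: 0.4·7 + 0.6·(-2) = 1.6
Rice: 0.4·7 + 0.6·(-2) = 1.6
Canola: 0.4·7 + 0.6·(-1) = 2.2
Highest Hurwicz score = 2.4 → Sorghum.

Sorghum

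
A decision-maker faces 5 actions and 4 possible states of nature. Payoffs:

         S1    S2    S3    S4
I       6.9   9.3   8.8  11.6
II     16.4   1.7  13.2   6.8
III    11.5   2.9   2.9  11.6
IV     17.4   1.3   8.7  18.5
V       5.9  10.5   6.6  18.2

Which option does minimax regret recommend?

Column bests: S1=17.4, S2=10.5, S3=13.2, S4=18.5.
I regrets: 10.5, 1.2, 4.4, 6.9 → max 10.5
II regrets: 1.0, 8.8, 0.0, 11.7 → max 11.7
III regrets: 5.9, 7.6, 10.3, 6.9 → max 10.3
IV regrets: 0.0, 9.2, 4.5, 0.0 → max 9.2
V regrets: 11.5, 0.0, 6.6, 0.3 → max 11.5
Smallest max regret = 9.2 → IV.

IV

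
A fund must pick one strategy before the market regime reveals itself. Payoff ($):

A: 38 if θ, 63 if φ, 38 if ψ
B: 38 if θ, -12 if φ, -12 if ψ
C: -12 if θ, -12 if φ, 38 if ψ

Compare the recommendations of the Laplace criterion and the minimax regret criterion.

Row averages: A=139/3, B=14/3, C=14/3
Highest average = 139/3 → A.
Column bests: θ=38, φ=63, ψ=38.
A regrets: 0, 0, 0 → max 0
B regrets: 0, 75, 50 → max 75
C regrets: 50, 75, 0 → max 75
Smallest max regret = 0 → A.

laplace → A; minimax regret → A (agree)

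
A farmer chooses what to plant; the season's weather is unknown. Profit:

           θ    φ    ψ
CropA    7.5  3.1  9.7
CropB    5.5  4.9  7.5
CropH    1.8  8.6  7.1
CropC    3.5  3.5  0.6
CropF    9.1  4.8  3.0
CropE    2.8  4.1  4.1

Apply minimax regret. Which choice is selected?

CropB

Column bests: θ=9.1, φ=8.6, ψ=9.7.
CropA regrets: 1.6, 5.5, 0.0 → max 5.5
CropB regrets: 3.6, 3.7, 2.2 → max 3.7
CropH regrets: 7.3, 0.0, 2.6 → max 7.3
CropC regrets: 5.6, 5.1, 9.1 → max 9.1
CropF regrets: 0.0, 3.8, 6.7 → max 6.7
CropE regrets: 6.3, 4.5, 5.6 → max 6.3
Smallest max regret = 3.7 → CropB.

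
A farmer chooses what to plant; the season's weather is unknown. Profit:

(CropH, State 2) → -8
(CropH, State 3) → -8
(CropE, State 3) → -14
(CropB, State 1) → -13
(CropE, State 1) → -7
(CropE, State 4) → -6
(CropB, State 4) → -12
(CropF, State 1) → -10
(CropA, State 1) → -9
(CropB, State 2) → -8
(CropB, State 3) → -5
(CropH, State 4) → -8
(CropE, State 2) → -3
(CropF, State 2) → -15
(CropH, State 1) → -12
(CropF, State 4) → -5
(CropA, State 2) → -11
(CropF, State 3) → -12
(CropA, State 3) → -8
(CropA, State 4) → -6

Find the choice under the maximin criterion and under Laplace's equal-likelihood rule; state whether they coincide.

Row minima: CropE=-14, CropB=-13, CropF=-15, CropH=-12, CropA=-11
Best worst-case = -11 → CropA.
Row averages: CropE=-7.5, CropB=-9.5, CropF=-10.5, CropH=-9, CropA=-8.5
Highest average = -7.5 → CropE.

maximin → CropA; laplace → CropE (disagree)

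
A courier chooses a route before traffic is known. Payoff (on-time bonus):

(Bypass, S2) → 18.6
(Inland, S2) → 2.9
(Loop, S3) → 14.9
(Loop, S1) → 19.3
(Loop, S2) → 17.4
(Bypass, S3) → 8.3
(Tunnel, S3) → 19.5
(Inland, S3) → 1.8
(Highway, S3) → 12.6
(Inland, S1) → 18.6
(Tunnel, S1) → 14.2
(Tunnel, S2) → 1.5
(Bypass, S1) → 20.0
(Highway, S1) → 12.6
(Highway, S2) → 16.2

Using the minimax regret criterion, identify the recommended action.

Column bests: S1=20.0, S2=18.6, S3=19.5.
Loop regrets: 0.7, 1.2, 4.6 → max 4.6
Inland regrets: 1.4, 15.7, 17.7 → max 17.7
Tunnel regrets: 5.8, 17.1, 0.0 → max 17.1
Highway regrets: 7.4, 2.4, 6.9 → max 7.4
Bypass regrets: 0.0, 0.0, 11.2 → max 11.2
Smallest max regret = 4.6 → Loop.

Loop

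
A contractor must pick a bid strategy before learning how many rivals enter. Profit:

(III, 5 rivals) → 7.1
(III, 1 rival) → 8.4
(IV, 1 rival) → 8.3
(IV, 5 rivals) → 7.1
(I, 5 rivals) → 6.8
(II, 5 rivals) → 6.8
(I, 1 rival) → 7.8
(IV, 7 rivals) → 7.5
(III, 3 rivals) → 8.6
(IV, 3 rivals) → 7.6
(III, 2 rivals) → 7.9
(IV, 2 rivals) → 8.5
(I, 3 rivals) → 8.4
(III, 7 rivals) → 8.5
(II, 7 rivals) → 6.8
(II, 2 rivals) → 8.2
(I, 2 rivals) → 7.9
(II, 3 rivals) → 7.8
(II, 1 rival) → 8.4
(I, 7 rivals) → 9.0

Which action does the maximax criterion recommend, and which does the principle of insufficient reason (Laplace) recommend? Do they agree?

Row maxima: I=9.0, II=8.4, III=8.6, IV=8.5
Best best-case = 9.0 → I.
Row averages: I=7.98, II=7.6, III=8.1, IV=7.8
Highest average = 8.1 → III.

maximax → I; laplace → III (disagree)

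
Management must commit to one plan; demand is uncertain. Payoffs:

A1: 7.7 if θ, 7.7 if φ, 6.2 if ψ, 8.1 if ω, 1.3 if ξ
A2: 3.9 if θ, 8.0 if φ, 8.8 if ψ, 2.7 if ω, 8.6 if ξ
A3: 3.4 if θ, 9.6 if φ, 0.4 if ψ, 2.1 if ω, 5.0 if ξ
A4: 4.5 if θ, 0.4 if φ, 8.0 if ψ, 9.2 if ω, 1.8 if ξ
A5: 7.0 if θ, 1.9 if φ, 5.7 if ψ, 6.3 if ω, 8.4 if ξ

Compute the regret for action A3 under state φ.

0.0

Best payoff under φ is 9.6.
Regret = 9.6 − 9.6 = 0.0.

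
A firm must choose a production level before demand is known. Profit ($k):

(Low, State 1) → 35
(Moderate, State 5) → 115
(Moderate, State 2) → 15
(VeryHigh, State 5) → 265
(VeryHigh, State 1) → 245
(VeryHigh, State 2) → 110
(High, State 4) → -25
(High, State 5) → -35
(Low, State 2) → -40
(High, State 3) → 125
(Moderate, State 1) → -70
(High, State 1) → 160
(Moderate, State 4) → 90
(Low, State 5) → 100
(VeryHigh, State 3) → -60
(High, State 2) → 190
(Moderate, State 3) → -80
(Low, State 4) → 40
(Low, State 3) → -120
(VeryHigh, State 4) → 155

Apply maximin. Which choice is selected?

Row minima: Low=-120, Moderate=-80, High=-35, VeryHigh=-60
Best worst-case = -35 → High.

High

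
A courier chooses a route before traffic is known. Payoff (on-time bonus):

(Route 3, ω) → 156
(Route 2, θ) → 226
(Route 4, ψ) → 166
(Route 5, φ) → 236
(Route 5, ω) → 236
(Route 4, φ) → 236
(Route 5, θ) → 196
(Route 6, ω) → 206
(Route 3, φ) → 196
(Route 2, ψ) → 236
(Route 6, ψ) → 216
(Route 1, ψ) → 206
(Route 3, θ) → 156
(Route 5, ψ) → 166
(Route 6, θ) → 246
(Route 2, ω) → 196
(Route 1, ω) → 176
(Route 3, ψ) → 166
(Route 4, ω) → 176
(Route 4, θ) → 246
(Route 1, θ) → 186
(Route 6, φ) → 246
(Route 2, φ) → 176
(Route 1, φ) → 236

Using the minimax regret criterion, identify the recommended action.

Column bests: θ=246, φ=246, ψ=236, ω=236.
Route 1 regrets: 60, 10, 30, 60 → max 60
Route 2 regrets: 20, 70, 0, 40 → max 70
Route 3 regrets: 90, 50, 70, 80 → max 90
Route 4 regrets: 0, 10, 70, 60 → max 70
Route 5 regrets: 50, 10, 70, 0 → max 70
Route 6 regrets: 0, 0, 20, 30 → max 30
Smallest max regret = 30 → Route 6.

Route 6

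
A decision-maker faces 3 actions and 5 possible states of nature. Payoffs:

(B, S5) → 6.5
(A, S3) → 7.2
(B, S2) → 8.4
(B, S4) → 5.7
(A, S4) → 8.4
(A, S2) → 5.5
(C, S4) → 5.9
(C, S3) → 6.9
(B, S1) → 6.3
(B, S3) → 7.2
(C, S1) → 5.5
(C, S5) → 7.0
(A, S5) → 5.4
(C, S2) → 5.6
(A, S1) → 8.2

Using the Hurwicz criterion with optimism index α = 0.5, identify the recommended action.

B

A: 0.5·8.4 + 0.5·5.4 = 6.9
B: 0.5·8.4 + 0.5·5.7 = 7.05
C: 0.5·7.0 + 0.5·5.5 = 6.25
Highest Hurwicz score = 7.05 → B.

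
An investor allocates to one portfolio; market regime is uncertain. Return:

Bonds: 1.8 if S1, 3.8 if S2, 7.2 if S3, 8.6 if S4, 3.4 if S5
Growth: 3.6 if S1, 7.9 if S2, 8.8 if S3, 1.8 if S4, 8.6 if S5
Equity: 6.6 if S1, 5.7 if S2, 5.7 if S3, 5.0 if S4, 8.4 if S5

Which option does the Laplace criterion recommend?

Row averages: Bonds=4.96, Growth=6.14, Equity=6.28
Highest average = 6.28 → Equity.

Equity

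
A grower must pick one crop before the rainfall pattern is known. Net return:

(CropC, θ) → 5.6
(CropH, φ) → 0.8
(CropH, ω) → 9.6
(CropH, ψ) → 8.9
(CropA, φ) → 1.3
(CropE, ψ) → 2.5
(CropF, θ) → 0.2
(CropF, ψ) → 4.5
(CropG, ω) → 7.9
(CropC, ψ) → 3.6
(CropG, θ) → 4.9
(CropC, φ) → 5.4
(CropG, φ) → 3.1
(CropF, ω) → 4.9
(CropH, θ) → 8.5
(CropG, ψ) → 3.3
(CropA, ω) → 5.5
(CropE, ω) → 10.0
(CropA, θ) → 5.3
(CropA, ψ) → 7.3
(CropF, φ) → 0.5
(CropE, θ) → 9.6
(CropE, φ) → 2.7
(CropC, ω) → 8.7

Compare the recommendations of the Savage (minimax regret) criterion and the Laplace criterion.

minimax regret → CropA; laplace → CropH (disagree)

Column bests: θ=9.6, φ=5.4, ψ=8.9, ω=10.0.
CropG regrets: 4.7, 2.3, 5.6, 2.1 → max 5.6
CropH regrets: 1.1, 4.6, 0.0, 0.4 → max 4.6
CropA regrets: 4.3, 4.1, 1.6, 4.5 → max 4.5
CropF regrets: 9.4, 4.9, 4.4, 5.1 → max 9.4
CropE regrets: 0.0, 2.7, 6.4, 0.0 → max 6.4
CropC regrets: 4.0, 0.0, 5.3, 1.3 → max 5.3
Smallest max regret = 4.5 → CropA.
Row averages: CropG=4.8, CropH=6.95, CropA=4.85, CropF=2.525, CropE=6.2, CropC=5.825
Highest average = 6.95 → CropH.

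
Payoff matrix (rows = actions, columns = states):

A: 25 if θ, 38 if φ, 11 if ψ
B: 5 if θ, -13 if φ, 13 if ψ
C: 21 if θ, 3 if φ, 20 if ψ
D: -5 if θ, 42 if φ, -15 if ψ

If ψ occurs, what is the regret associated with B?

7

Best payoff under ψ is 20.
Regret = 20 − 13 = 7.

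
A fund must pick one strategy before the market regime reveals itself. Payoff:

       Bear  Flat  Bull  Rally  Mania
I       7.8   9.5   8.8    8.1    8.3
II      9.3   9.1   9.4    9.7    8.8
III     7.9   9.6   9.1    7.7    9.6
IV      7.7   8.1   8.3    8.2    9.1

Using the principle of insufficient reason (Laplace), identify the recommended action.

Row averages: I=8.5, II=9.26, III=8.78, IV=8.28
Highest average = 9.26 → II.

II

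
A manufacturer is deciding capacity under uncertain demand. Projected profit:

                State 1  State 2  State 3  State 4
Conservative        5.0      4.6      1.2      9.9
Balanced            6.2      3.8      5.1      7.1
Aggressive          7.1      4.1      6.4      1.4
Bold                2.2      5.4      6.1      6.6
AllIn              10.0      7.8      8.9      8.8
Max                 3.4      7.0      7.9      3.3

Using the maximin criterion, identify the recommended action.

Row minima: Conservative=1.2, Balanced=3.8, Aggressive=1.4, Bold=2.2, AllIn=7.8, Max=3.3
Best worst-case = 7.8 → AllIn.

AllIn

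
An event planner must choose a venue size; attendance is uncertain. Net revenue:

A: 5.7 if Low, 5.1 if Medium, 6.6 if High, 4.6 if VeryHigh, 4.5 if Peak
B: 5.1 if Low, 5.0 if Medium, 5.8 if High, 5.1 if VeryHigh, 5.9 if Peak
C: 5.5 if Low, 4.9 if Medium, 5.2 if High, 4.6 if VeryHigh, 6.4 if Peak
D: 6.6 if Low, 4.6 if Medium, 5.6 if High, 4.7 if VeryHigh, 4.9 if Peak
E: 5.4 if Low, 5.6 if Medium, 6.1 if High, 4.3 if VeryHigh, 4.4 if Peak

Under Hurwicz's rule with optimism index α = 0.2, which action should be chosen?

A: 0.2·6.6 + 0.8·4.5 = 4.92
B: 0.2·5.9 + 0.8·5.0 = 5.18
C: 0.2·6.4 + 0.8·4.6 = 4.96
D: 0.2·6.6 + 0.8·4.6 = 5
E: 0.2·6.1 + 0.8·4.3 = 4.66
Highest Hurwicz score = 5.18 → B.

B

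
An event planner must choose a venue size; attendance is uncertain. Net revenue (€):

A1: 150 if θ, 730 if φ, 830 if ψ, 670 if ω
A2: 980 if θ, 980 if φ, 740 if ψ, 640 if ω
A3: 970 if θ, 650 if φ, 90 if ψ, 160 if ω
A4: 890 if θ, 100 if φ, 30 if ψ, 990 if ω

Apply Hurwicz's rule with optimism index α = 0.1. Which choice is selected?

A2

A1: 0.1·830 + 0.9·150 = 218
A2: 0.1·980 + 0.9·640 = 674
A3: 0.1·970 + 0.9·90 = 178
A4: 0.1·990 + 0.9·30 = 126
Highest Hurwicz score = 674 → A2.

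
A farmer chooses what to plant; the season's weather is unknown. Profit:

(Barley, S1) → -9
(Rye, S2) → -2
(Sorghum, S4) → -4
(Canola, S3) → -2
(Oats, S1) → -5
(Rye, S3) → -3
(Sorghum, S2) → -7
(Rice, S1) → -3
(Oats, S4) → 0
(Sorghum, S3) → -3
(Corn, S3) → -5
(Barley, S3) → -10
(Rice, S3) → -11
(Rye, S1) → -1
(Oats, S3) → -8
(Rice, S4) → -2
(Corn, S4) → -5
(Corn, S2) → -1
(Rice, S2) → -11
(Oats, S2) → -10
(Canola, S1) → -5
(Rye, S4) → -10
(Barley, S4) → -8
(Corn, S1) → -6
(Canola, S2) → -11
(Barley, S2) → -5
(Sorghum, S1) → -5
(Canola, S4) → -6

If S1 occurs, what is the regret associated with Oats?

Best payoff under S1 is -1.
Regret = -1 − (-5) = 4.

4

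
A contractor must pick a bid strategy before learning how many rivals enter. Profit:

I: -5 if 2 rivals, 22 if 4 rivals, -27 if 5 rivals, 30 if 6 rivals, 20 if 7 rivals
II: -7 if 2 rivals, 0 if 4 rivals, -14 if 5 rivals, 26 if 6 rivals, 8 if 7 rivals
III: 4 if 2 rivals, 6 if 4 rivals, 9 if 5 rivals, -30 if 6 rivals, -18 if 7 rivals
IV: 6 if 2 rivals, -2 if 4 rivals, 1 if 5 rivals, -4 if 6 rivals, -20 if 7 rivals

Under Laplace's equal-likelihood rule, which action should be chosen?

I

Row averages: I=8, II=2.6, III=-5.8, IV=-3.8
Highest average = 8 → I.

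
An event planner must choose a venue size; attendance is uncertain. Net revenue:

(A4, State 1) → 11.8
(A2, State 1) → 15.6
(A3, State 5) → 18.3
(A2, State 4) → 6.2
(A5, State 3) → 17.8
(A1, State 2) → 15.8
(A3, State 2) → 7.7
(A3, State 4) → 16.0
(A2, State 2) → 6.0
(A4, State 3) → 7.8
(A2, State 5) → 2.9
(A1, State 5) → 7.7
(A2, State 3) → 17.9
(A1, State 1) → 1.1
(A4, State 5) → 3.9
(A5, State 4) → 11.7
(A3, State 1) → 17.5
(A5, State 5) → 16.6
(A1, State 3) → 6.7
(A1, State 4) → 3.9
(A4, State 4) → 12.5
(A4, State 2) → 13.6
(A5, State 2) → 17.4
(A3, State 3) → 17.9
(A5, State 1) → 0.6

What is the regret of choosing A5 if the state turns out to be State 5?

1.7

Best payoff under State 5 is 18.3.
Regret = 18.3 − 16.6 = 1.7.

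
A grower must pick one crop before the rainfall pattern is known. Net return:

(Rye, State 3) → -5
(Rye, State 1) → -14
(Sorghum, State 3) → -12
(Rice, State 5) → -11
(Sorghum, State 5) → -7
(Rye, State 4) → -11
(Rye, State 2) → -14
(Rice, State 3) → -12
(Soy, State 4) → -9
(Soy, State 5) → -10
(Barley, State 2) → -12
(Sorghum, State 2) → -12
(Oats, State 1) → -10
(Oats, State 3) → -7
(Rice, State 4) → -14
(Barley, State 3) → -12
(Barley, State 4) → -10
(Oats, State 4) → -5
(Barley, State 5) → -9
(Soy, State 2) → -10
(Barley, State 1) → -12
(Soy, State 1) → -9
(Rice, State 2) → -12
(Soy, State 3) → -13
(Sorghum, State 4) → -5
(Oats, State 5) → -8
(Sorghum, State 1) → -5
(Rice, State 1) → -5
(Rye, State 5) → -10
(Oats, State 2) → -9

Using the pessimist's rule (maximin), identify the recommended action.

Oats

Row minima: Rye=-14, Soy=-13, Barley=-12, Sorghum=-12, Oats=-10, Rice=-14
Best worst-case = -10 → Oats.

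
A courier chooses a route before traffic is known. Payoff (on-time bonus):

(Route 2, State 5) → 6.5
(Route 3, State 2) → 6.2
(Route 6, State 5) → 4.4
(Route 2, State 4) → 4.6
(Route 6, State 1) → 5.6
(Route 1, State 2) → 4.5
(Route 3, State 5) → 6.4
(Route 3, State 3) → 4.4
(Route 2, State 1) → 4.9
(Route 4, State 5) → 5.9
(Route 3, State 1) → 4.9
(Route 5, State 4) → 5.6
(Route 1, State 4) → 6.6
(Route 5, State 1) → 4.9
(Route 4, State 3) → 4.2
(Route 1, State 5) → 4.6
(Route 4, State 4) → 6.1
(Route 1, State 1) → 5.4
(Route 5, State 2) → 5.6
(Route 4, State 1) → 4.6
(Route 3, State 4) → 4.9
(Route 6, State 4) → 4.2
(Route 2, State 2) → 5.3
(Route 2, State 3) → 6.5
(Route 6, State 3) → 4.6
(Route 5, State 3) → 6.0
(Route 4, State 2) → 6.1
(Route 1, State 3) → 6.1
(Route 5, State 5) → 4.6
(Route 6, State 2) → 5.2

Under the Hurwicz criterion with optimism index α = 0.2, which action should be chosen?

Route 2

Route 1: 0.2·6.6 + 0.8·4.5 = 4.92
Route 2: 0.2·6.5 + 0.8·4.6 = 4.98
Route 3: 0.2·6.4 + 0.8·4.4 = 4.8
Route 4: 0.2·6.1 + 0.8·4.2 = 4.58
Route 5: 0.2·6.0 + 0.8·4.6 = 4.88
Route 6: 0.2·5.6 + 0.8·4.2 = 4.48
Highest Hurwicz score = 4.98 → Route 2.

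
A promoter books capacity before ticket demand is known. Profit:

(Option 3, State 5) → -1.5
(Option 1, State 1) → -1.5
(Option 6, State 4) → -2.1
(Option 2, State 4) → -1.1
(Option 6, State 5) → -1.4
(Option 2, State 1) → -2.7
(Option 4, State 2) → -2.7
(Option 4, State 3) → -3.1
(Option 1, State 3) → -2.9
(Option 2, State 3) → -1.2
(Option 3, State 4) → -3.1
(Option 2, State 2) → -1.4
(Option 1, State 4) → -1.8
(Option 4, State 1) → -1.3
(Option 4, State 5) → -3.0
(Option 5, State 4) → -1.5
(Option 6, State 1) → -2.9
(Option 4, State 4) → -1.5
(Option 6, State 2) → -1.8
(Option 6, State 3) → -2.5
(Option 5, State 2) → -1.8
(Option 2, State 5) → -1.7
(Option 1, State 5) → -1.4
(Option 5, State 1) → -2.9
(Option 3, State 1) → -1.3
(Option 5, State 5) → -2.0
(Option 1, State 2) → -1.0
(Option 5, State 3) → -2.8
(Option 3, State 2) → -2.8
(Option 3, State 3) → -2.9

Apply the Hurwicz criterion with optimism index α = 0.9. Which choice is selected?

Option 1

Option 1: 0.9·(-1.0) + 0.1·(-2.9) = -1.19
Option 2: 0.9·(-1.1) + 0.1·(-2.7) = -1.26
Option 3: 0.9·(-1.3) + 0.1·(-3.1) = -1.48
Option 4: 0.9·(-1.3) + 0.1·(-3.1) = -1.48
Option 5: 0.9·(-1.5) + 0.1·(-2.9) = -1.64
Option 6: 0.9·(-1.4) + 0.1·(-2.9) = -1.55
Highest Hurwicz score = -1.19 → Option 1.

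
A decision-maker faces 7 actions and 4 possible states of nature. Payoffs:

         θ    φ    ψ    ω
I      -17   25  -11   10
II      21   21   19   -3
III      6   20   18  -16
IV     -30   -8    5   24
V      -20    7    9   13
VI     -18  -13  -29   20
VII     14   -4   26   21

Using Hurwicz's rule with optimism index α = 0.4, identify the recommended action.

I: 0.4·25 + 0.6·(-17) = -0.2
II: 0.4·21 + 0.6·(-3) = 6.6
III: 0.4·20 + 0.6·(-16) = -1.6
IV: 0.4·24 + 0.6·(-30) = -8.4
V: 0.4·13 + 0.6·(-20) = -6.8
VI: 0.4·20 + 0.6·(-29) = -9.4
VII: 0.4·26 + 0.6·(-4) = 8
Highest Hurwicz score = 8 → VII.

VII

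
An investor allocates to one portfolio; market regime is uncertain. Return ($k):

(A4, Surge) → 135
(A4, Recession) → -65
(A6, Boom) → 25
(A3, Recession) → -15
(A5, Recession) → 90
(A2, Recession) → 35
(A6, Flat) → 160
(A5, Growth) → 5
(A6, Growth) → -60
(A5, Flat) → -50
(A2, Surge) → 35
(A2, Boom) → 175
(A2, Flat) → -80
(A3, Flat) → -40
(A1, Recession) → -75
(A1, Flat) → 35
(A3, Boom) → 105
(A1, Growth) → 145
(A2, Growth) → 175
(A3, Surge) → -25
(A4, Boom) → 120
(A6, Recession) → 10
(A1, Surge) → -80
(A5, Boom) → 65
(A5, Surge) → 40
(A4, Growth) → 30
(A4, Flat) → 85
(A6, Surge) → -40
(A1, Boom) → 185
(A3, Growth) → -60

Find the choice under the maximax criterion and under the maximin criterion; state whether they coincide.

Row maxima: A1=185, A2=175, A3=105, A4=135, A5=90, A6=160
Best best-case = 185 → A1.
Row minima: A1=-80, A2=-80, A3=-60, A4=-65, A5=-50, A6=-60
Best worst-case = -50 → A5.

maximax → A1; maximin → A5 (disagree)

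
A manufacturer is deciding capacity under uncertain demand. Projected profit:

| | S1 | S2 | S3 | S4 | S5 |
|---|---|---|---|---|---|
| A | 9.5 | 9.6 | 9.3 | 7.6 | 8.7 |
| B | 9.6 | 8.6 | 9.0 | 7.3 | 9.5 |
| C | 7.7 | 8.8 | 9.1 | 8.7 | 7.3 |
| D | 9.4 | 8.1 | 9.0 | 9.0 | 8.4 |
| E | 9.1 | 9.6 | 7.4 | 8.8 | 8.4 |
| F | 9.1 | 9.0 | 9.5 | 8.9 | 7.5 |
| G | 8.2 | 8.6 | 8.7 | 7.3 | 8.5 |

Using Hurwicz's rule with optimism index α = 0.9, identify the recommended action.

A: 0.9·9.6 + 0.1·7.6 = 9.4
B: 0.9·9.6 + 0.1·7.3 = 9.37
C: 0.9·9.1 + 0.1·7.3 = 8.92
D: 0.9·9.4 + 0.1·8.1 = 9.27
E: 0.9·9.6 + 0.1·7.4 = 9.38
F: 0.9·9.5 + 0.1·7.5 = 9.3
G: 0.9·8.7 + 0.1·7.3 = 8.56
Highest Hurwicz score = 9.4 → A.

A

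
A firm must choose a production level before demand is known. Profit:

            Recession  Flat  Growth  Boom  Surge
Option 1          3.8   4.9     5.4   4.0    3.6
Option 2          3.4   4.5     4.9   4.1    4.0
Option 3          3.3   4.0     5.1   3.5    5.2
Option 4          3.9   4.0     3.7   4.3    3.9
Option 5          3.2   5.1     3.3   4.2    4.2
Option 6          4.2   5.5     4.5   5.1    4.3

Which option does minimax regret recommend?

Column bests: Recession=4.2, Flat=5.5, Growth=5.4, Boom=5.1, Surge=5.2.
Option 1 regrets: 0.4, 0.6, 0.0, 1.1, 1.6 → max 1.6
Option 2 regrets: 0.8, 1.0, 0.5, 1.0, 1.2 → max 1.2
Option 3 regrets: 0.9, 1.5, 0.3, 1.6, 0.0 → max 1.6
Option 4 regrets: 0.3, 1.5, 1.7, 0.8, 1.3 → max 1.7
Option 5 regrets: 1.0, 0.4, 2.1, 0.9, 1.0 → max 2.1
Option 6 regrets: 0.0, 0.0, 0.9, 0.0, 0.9 → max 0.9
Smallest max regret = 0.9 → Option 6.

Option 6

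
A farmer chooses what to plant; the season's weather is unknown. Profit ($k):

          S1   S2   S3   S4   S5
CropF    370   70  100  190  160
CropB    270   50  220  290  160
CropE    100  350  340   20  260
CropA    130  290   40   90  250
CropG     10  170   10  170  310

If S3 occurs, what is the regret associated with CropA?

300

Best payoff under S3 is 340.
Regret = 340 − 40 = 300.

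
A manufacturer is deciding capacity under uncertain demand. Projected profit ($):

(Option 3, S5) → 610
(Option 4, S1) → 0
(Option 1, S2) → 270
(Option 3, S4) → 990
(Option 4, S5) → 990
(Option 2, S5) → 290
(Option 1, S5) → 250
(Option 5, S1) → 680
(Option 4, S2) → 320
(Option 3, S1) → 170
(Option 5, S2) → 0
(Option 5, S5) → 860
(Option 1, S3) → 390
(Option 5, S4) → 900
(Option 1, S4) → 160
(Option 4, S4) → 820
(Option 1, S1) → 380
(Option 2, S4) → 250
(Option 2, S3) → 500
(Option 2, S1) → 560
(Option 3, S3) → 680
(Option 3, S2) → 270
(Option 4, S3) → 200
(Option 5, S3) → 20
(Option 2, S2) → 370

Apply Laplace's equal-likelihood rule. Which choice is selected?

Option 3

Row averages: Option 1=290, Option 2=394, Option 3=544, Option 4=466, Option 5=492
Highest average = 544 → Option 3.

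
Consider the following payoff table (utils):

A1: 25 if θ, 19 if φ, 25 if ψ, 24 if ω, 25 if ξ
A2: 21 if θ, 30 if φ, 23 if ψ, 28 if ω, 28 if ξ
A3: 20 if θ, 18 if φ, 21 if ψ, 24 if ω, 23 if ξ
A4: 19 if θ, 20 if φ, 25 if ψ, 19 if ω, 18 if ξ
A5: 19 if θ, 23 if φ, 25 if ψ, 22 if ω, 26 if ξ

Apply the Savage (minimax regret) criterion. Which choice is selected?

A2

Column bests: θ=25, φ=30, ψ=25, ω=28, ξ=28.
A1 regrets: 0, 11, 0, 4, 3 → max 11
A2 regrets: 4, 0, 2, 0, 0 → max 4
A3 regrets: 5, 12, 4, 4, 5 → max 12
A4 regrets: 6, 10, 0, 9, 10 → max 10
A5 regrets: 6, 7, 0, 6, 2 → max 7
Smallest max regret = 4 → A2.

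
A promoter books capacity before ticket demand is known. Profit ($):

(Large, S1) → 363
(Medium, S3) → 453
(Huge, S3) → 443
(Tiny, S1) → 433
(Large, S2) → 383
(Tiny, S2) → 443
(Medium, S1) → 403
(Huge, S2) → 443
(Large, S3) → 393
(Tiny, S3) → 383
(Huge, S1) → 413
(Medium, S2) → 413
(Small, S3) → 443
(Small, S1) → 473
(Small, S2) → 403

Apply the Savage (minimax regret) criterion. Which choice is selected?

Column bests: S1=473, S2=443, S3=453.
Tiny regrets: 40, 0, 70 → max 70
Small regrets: 0, 40, 10 → max 40
Medium regrets: 70, 30, 0 → max 70
Large regrets: 110, 60, 60 → max 110
Huge regrets: 60, 0, 10 → max 60
Smallest max regret = 40 → Small.

Small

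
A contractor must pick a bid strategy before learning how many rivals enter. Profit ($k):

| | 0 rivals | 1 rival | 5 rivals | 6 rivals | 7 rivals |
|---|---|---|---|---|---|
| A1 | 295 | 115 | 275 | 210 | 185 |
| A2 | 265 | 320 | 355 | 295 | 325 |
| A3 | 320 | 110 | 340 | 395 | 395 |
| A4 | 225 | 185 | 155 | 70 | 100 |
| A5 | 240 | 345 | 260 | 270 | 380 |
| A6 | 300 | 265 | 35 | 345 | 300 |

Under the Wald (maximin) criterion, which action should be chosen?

A2

Row minima: A1=115, A2=265, A3=110, A4=70, A5=240, A6=35
Best worst-case = 265 → A2.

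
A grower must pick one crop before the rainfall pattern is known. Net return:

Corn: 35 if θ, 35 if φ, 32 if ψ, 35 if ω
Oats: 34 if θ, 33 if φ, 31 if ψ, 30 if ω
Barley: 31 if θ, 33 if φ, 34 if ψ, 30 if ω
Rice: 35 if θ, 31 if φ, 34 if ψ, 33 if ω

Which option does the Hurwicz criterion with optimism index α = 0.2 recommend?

Corn: 0.2·35 + 0.8·32 = 32.6
Oats: 0.2·34 + 0.8·30 = 30.8
Barley: 0.2·34 + 0.8·30 = 30.8
Rice: 0.2·35 + 0.8·31 = 31.8
Highest Hurwicz score = 32.6 → Corn.

Corn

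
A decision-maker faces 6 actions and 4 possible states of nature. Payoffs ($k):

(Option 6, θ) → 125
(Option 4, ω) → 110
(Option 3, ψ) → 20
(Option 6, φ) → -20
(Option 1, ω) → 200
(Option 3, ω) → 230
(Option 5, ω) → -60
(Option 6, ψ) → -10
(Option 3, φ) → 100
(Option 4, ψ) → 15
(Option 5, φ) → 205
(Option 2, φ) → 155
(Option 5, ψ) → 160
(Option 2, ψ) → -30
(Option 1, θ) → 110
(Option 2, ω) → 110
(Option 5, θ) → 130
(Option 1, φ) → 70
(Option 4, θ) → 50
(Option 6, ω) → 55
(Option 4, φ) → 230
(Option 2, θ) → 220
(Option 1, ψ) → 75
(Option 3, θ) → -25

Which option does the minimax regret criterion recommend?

Column bests: θ=220, φ=230, ψ=160, ω=230.
Option 1 regrets: 110, 160, 85, 30 → max 160
Option 2 regrets: 0, 75, 190, 120 → max 190
Option 3 regrets: 245, 130, 140, 0 → max 245
Option 4 regrets: 170, 0, 145, 120 → max 170
Option 5 regrets: 90, 25, 0, 290 → max 290
Option 6 regrets: 95, 250, 170, 175 → max 250
Smallest max regret = 160 → Option 1.

Option 1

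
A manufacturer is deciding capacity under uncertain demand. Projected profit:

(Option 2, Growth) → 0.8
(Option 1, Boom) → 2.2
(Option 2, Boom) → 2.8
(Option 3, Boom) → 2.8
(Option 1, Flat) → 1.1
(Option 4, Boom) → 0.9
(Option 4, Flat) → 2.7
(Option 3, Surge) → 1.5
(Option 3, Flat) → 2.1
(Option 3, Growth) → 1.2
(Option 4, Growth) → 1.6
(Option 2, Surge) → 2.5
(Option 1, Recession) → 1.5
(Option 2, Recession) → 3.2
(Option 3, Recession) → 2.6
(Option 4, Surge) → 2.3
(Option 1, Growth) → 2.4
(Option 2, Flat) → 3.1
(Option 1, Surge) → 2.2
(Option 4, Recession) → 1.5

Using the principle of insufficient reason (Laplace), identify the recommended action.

Row averages: Option 1=1.88, Option 2=2.48, Option 3=2.04, Option 4=1.8
Highest average = 2.48 → Option 2.

Option 2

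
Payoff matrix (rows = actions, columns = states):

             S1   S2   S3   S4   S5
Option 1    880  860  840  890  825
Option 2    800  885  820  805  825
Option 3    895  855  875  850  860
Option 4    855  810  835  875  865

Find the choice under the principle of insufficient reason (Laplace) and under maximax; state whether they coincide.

Row averages: Option 1=859, Option 2=827, Option 3=867, Option 4=848
Highest average = 867 → Option 3.
Row maxima: Option 1=890, Option 2=885, Option 3=895, Option 4=875
Best best-case = 895 → Option 3.

laplace → Option 3; maximax → Option 3 (agree)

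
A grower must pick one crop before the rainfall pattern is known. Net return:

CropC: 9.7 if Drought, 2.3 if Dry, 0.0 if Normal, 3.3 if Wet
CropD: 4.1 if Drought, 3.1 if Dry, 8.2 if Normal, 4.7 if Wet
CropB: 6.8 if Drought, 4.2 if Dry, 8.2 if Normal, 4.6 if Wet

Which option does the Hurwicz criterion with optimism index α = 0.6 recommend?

CropC: 0.6·9.7 + 0.4·0.0 = 5.82
CropD: 0.6·8.2 + 0.4·3.1 = 6.16
CropB: 0.6·8.2 + 0.4·4.2 = 6.6
Highest Hurwicz score = 6.6 → CropB.

CropB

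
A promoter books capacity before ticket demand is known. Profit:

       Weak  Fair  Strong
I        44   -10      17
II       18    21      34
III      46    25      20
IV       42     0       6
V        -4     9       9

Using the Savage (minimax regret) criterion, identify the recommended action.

III

Column bests: Weak=46, Fair=25, Strong=34.
I regrets: 2, 35, 17 → max 35
II regrets: 28, 4, 0 → max 28
III regrets: 0, 0, 14 → max 14
IV regrets: 4, 25, 28 → max 28
V regrets: 50, 16, 25 → max 50
Smallest max regret = 14 → III.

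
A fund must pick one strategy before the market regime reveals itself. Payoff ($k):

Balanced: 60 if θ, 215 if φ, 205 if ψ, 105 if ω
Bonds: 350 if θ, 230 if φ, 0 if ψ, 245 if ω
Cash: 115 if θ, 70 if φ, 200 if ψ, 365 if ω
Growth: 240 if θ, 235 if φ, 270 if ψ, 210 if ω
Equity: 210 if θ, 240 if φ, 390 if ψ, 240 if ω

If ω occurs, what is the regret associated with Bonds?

120

Best payoff under ω is 365.
Regret = 365 − 245 = 120.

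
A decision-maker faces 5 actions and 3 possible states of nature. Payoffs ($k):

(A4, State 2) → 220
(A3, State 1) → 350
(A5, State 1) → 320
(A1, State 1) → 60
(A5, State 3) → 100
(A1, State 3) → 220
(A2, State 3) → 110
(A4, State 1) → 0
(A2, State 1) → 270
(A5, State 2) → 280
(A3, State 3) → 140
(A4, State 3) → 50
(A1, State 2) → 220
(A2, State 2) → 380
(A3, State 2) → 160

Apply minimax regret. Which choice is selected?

A2

Column bests: State 1=350, State 2=380, State 3=220.
A1 regrets: 290, 160, 0 → max 290
A2 regrets: 80, 0, 110 → max 110
A3 regrets: 0, 220, 80 → max 220
A4 regrets: 350, 160, 170 → max 350
A5 regrets: 30, 100, 120 → max 120
Smallest max regret = 110 → A2.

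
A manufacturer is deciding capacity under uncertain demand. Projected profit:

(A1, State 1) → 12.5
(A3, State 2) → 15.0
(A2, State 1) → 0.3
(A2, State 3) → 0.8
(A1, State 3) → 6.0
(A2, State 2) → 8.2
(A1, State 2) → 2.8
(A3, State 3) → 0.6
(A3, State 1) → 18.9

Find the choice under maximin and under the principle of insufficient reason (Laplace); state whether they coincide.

maximin → A1; laplace → A3 (disagree)

Row minima: A1=2.8, A2=0.3, A3=0.6
Best worst-case = 2.8 → A1.
Row averages: A1=7.1, A2=3.1, A3=11.5
Highest average = 11.5 → A3.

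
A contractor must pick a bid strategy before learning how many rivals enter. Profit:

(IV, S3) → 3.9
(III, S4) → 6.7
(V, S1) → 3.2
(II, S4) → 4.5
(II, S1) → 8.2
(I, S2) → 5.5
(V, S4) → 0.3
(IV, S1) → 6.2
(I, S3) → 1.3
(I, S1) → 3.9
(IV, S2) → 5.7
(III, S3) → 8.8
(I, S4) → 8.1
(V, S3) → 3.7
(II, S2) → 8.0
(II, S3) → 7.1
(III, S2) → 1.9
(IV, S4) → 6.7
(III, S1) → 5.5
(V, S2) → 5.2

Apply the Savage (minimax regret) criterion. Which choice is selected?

II

Column bests: S1=8.2, S2=8.0, S3=8.8, S4=8.1.
I regrets: 4.3, 2.5, 7.5, 0.0 → max 7.5
II regrets: 0.0, 0.0, 1.7, 3.6 → max 3.6
III regrets: 2.7, 6.1, 0.0, 1.4 → max 6.1
IV regrets: 2.0, 2.3, 4.9, 1.4 → max 4.9
V regrets: 5.0, 2.8, 5.1, 7.8 → max 7.8
Smallest max regret = 3.6 → II.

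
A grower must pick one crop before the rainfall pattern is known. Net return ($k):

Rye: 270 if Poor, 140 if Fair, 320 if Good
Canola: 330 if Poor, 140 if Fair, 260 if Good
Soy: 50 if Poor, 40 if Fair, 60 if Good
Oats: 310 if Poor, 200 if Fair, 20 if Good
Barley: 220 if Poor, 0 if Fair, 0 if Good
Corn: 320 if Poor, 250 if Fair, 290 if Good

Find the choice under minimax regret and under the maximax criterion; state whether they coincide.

Column bests: Poor=330, Fair=250, Good=320.
Rye regrets: 60, 110, 0 → max 110
Canola regrets: 0, 110, 60 → max 110
Soy regrets: 280, 210, 260 → max 280
Oats regrets: 20, 50, 300 → max 300
Barley regrets: 110, 250, 320 → max 320
Corn regrets: 10, 0, 30 → max 30
Smallest max regret = 30 → Corn.
Row maxima: Rye=320, Canola=330, Soy=60, Oats=310, Barley=220, Corn=320
Best best-case = 330 → Canola.

minimax regret → Corn; maximax → Canola (disagree)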